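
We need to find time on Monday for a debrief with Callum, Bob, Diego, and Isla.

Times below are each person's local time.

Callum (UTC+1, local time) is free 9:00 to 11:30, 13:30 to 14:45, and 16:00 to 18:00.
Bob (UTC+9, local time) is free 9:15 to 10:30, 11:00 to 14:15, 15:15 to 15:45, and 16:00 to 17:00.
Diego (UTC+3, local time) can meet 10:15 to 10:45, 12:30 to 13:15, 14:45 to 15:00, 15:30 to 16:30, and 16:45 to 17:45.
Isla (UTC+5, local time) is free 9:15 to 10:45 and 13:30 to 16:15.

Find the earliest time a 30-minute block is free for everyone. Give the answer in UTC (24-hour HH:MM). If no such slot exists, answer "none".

none

Callum → UTC: 08:00–10:30, 12:30–13:45, 15:00–17:00.
Bob → UTC: 00:15–01:30, 02:00–05:15, 06:15–06:45, 07:00–08:00.
Diego → UTC: 07:15–07:45, 09:30–10:15, 11:45–12:00, 12:30–13:30, 13:45–14:45.
Isla → UTC: 04:15–05:45, 08:30–11:15.
Callum ∩ Bob: (none).
Callum ∩ Bob ∩ Diego: (none).
Callum ∩ Bob ∩ Diego ∩ Isla: (none).
Windows ≥ 30 min: (none).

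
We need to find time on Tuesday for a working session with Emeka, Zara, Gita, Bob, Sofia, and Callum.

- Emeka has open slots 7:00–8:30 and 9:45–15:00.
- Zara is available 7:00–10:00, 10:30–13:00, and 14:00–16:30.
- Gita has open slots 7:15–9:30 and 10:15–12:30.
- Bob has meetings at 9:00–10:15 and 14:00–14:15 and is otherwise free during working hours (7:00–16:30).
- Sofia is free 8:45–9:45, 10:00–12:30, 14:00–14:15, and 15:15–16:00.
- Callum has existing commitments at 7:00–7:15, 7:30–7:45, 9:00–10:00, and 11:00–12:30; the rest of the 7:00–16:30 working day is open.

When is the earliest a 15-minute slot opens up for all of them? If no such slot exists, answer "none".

10:30

Bob free within 07:00–16:30: 07:00–09:00, 10:15–14:00, 14:15–16:30.
Callum free within 07:00–16:30: 07:15–07:30, 07:45–09:00, 10:00–11:00, 12:30–16:30.
Emeka ∩ Zara: 07:00–08:30, 09:45–10:00, 10:30–13:00, 14:00–15:00.
Emeka ∩ Zara ∩ Gita: 07:15–08:30, 10:30–12:30.
Emeka ∩ Zara ∩ Gita ∩ Bob: 07:15–08:30, 10:30–12:30.
Emeka ∩ Zara ∩ Gita ∩ Bob ∩ Sofia: 10:30–12:30.
Emeka ∩ Zara ∩ Gita ∩ Bob ∩ Sofia ∩ Callum: 10:30–11:00.
Windows ≥ 15 min: 10:30–11:00.
Earliest such window starts at 10:30.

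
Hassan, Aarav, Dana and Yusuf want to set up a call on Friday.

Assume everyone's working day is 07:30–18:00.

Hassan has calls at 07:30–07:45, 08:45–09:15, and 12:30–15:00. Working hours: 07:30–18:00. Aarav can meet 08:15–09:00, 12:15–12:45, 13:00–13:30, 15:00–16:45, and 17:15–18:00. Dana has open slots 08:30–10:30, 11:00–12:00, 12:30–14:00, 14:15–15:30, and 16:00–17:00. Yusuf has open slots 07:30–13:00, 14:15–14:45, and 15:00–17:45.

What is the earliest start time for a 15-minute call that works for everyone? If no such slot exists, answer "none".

Hassan free within 07:30–18:00: 07:45–08:45, 09:15–12:30, 15:00–18:00.
Hassan ∩ Aarav: 08:15–08:45, 12:15–12:30, 15:00–16:45, 17:15–18:00.
Hassan ∩ Aarav ∩ Dana: 08:30–08:45, 15:00–15:30, 16:00–16:45.
Hassan ∩ Aarav ∩ Dana ∩ Yusuf: 08:30–08:45, 15:00–15:30, 16:00–16:45.
Windows ≥ 15 min: 08:30–08:45, 15:00–15:30, 16:00–16:45.
Earliest such window starts at 08:30.

08:30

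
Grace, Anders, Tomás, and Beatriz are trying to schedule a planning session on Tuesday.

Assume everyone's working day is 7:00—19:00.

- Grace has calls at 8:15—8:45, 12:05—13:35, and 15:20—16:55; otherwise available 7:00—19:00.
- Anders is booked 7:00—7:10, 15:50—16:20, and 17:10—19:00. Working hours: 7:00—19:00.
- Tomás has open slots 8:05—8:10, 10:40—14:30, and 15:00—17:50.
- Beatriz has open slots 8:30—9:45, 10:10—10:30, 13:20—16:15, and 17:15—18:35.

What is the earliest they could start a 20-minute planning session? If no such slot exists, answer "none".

13:35

Grace free within 07:00–19:00: 07:00–08:15, 08:45–12:05, 13:35–15:20, 16:55–19:00.
Anders free within 07:00–19:00: 07:10–15:50, 16:20–17:10.
Grace ∩ Anders: 07:10–08:15, 08:45–12:05, 13:35–15:20, 16:55–17:10.
Grace ∩ Anders ∩ Tomás: 08:05–08:10, 10:40–12:05, 13:35–14:30, 15:00–15:20, 16:55–17:10.
Grace ∩ Anders ∩ Tomás ∩ Beatriz: 13:35–14:30, 15:00–15:20.
Windows ≥ 20 min: 13:35–14:30, 15:00–15:20.
Earliest such window starts at 13:35.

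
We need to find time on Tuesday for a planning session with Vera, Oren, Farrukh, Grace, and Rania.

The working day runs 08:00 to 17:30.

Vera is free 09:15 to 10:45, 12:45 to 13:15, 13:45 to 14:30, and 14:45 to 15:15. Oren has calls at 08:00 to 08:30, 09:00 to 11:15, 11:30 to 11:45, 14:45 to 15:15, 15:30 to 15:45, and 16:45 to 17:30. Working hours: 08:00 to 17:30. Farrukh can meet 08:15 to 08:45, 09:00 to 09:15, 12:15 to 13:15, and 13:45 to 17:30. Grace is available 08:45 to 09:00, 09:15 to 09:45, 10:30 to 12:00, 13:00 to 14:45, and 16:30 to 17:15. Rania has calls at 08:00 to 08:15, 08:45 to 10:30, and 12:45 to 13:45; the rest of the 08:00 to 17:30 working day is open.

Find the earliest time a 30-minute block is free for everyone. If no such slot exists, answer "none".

Oren free within 08:00–17:30: 08:30–09:00, 11:15–11:30, 11:45–14:45, 15:15–15:30, 15:45–16:45.
Rania free within 08:00–17:30: 08:15–08:45, 10:30–12:45, 13:45–17:30.
Vera ∩ Oren: 12:45–13:15, 13:45–14:30.
Vera ∩ Oren ∩ Farrukh: 12:45–13:15, 13:45–14:30.
Vera ∩ Oren ∩ Farrukh ∩ Grace: 13:00–13:15, 13:45–14:30.
Vera ∩ Oren ∩ Farrukh ∩ Grace ∩ Rania: 13:45–14:30.
Windows ≥ 30 min: 13:45–14:30.
Earliest such window starts at 13:45.

13:45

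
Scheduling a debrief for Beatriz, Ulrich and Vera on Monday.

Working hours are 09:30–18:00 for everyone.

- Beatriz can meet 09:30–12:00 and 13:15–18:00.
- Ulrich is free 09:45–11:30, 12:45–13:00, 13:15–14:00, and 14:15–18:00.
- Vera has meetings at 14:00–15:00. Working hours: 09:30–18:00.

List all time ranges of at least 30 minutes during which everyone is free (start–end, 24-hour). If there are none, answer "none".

Vera free within 09:30–18:00: 09:30–14:00, 15:00–18:00.
Beatriz ∩ Ulrich: 09:45–11:30, 13:15–14:00, 14:15–18:00.
Beatriz ∩ Ulrich ∩ Vera: 09:45–11:30, 13:15–14:00, 15:00–18:00.
Windows ≥ 30 min: 09:45–11:30, 13:15–14:00, 15:00–18:00.

09:45–11:30, 13:15–14:00, 15:00–18:00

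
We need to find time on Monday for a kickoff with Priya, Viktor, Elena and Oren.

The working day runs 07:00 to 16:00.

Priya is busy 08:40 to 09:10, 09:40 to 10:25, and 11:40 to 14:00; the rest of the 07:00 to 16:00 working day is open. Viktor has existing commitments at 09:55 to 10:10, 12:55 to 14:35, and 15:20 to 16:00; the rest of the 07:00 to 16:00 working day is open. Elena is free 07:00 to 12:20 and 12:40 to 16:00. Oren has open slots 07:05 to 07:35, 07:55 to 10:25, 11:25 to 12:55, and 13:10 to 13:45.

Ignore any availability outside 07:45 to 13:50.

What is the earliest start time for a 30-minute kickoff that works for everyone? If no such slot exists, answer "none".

Priya free within 07:00–16:00: 07:00–08:40, 09:10–09:40, 10:25–11:40, 14:00–16:00.
Viktor free within 07:00–16:00: 07:00–09:55, 10:10–12:55, 14:35–15:20.
Priya ∩ Viktor: 07:00–08:40, 09:10–09:40, 10:25–11:40, 14:35–15:20.
Priya ∩ Viktor ∩ Elena: 07:00–08:40, 09:10–09:40, 10:25–11:40, 14:35–15:20.
Priya ∩ Viktor ∩ Elena ∩ Oren: 07:05–07:35, 07:55–08:40, 09:10–09:40, 11:25–11:40.
Restricted to 07:45–13:50: 07:55–08:40, 09:10–09:40, 11:25–11:40.
Windows ≥ 30 min: 07:55–08:40, 09:10–09:40.
Earliest such window starts at 07:55.

07:55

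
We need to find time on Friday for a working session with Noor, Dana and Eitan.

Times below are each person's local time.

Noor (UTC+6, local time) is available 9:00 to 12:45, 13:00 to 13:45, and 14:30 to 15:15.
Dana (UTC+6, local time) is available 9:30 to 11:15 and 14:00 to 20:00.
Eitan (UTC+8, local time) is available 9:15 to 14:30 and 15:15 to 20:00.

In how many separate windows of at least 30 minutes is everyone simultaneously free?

Noor → UTC: 03:00–06:45, 07:00–07:45, 08:30–09:15.
Dana → UTC: 03:30–05:15, 08:00–14:00.
Eitan → UTC: 01:15–06:30, 07:15–12:00.
Noor ∩ Dana: 03:30–05:15, 08:30–09:15.
Noor ∩ Dana ∩ Eitan: 03:30–05:15, 08:30–09:15.
Windows ≥ 30 min: 03:30–05:15, 08:30–09:15.
That's 2 windows.

2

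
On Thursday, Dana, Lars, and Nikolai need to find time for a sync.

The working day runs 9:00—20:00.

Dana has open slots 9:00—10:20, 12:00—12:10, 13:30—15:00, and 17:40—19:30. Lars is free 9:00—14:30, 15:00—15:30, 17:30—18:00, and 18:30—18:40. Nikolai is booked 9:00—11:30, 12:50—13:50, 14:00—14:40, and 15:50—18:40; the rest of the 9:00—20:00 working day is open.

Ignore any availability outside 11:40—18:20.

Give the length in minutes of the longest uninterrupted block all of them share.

Nikolai free within 09:00–20:00: 11:30–12:50, 13:50–14:00, 14:40–15:50, 18:40–20:00.
Dana ∩ Lars: 09:00–10:20, 12:00–12:10, 13:30–14:30, 17:40–18:00, 18:30–18:40.
Dana ∩ Lars ∩ Nikolai: 12:00–12:10, 13:50–14:00.
Restricted to 11:40–18:20: 12:00–12:10, 13:50–14:00.
Common window lengths: 10, 10 min; longest is 10.

10 minutes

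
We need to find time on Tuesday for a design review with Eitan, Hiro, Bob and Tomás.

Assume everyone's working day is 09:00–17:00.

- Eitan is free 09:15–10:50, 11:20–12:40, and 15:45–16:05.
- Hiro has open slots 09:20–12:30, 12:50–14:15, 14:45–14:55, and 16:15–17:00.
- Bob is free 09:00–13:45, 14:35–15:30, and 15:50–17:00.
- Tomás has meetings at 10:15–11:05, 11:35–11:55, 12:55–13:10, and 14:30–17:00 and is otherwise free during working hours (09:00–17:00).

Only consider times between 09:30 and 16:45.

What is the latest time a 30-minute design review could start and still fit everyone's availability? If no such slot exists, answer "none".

Tomás free within 09:00–17:00: 09:00–10:15, 11:05–11:35, 11:55–12:55, 13:10–14:30.
Eitan ∩ Hiro: 09:20–10:50, 11:20–12:30.
Eitan ∩ Hiro ∩ Bob: 09:20–10:50, 11:20–12:30.
Eitan ∩ Hiro ∩ Bob ∩ Tomás: 09:20–10:15, 11:20–11:35, 11:55–12:30.
Restricted to 09:30–16:45: 09:30–10:15, 11:20–11:35, 11:55–12:30.
Windows ≥ 30 min: 09:30–10:15, 11:55–12:30.
Latest start in the last window 11:55–12:30 is 12:30 − 30 min = 12:00.

12:00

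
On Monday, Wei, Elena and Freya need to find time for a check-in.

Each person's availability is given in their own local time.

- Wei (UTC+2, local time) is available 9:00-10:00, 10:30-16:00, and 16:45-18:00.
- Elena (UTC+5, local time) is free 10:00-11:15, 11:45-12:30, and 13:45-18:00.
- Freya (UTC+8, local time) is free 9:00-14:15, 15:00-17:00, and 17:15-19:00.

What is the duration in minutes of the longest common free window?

105 minutes

Wei → UTC: 07:00–08:00, 08:30–14:00, 14:45–16:00.
Elena → UTC: 05:00–06:15, 06:45–07:30, 08:45–13:00.
Freya → UTC: 01:00–06:15, 07:00–09:00, 09:15–11:00.
Wei ∩ Elena: 07:00–07:30, 08:45–13:00.
Wei ∩ Elena ∩ Freya: 07:00–07:30, 08:45–09:00, 09:15–11:00.
Common window lengths: 30, 15, 105 min; longest is 105.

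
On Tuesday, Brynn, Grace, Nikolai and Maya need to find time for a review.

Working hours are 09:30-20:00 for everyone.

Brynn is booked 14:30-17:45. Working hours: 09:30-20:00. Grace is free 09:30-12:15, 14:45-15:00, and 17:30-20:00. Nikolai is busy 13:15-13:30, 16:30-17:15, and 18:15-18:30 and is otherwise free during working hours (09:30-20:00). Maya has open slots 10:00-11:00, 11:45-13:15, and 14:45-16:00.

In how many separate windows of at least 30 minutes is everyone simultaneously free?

2

Brynn free within 09:30–20:00: 09:30–14:30, 17:45–20:00.
Nikolai free within 09:30–20:00: 09:30–13:15, 13:30–16:30, 17:15–18:15, 18:30–20:00.
Brynn ∩ Grace: 09:30–12:15, 17:45–20:00.
Brynn ∩ Grace ∩ Nikolai: 09:30–12:15, 17:45–18:15, 18:30–20:00.
Brynn ∩ Grace ∩ Nikolai ∩ Maya: 10:00–11:00, 11:45–12:15.
Windows ≥ 30 min: 10:00–11:00, 11:45–12:15.
That's 2 windows.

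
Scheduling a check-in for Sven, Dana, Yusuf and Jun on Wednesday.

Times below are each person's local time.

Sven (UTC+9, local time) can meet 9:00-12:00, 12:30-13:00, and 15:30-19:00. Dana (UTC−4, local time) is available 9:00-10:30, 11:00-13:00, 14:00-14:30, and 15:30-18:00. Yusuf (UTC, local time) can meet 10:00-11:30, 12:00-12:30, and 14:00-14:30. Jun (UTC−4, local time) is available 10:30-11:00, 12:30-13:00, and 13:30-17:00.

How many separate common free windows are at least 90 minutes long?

0

Sven → UTC: 00:00–03:00, 03:30–04:00, 06:30–10:00.
Dana → UTC: 13:00–14:30, 15:00–17:00, 18:00–18:30, 19:30–22:00.
Yusuf → UTC: 10:00–11:30, 12:00–12:30, 14:00–14:30.
Jun → UTC: 14:30–15:00, 16:30–17:00, 17:30–21:00.
Sven ∩ Dana: (none).
Sven ∩ Dana ∩ Yusuf: (none).
Sven ∩ Dana ∩ Yusuf ∩ Jun: (none).
Windows ≥ 90 min: (none).
That's 0 windows.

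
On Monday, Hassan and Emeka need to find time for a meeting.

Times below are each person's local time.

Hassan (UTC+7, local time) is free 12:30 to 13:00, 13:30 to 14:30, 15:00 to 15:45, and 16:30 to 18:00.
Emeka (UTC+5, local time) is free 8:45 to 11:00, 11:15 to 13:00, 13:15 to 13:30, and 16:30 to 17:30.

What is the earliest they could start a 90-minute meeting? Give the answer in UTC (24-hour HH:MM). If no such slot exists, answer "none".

Hassan → UTC: 05:30–06:00, 06:30–07:30, 08:00–08:45, 09:30–11:00.
Emeka → UTC: 03:45–06:00, 06:15–08:00, 08:15–08:30, 11:30–12:30.
Hassan ∩ Emeka: 05:30–06:00, 06:30–07:30, 08:15–08:30.
Windows ≥ 90 min: (none).

none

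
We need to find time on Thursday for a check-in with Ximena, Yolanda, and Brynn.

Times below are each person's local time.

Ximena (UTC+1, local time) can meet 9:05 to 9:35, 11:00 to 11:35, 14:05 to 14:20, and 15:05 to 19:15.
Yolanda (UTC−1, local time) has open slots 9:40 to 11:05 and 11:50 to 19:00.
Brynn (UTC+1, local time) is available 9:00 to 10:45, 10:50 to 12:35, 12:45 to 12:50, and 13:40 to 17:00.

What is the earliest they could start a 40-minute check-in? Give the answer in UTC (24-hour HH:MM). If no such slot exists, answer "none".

14:05

Ximena → UTC: 08:05–08:35, 10:00–10:35, 13:05–13:20, 14:05–18:15.
Yolanda → UTC: 10:40–12:05, 12:50–20:00.
Brynn → UTC: 08:00–09:45, 09:50–11:35, 11:45–11:50, 12:40–16:00.
Ximena ∩ Yolanda: 13:05–13:20, 14:05–18:15.
Ximena ∩ Yolanda ∩ Brynn: 13:05–13:20, 14:05–16:00.
Windows ≥ 40 min: 14:05–16:00.
Earliest such window starts at 14:05.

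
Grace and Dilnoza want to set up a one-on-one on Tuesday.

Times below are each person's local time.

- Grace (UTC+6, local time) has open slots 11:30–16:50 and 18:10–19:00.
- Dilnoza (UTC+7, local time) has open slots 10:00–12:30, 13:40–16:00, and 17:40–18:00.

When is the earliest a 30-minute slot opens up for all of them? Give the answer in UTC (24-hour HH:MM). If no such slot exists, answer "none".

Grace → UTC: 05:30–10:50, 12:10–13:00.
Dilnoza → UTC: 03:00–05:30, 06:40–09:00, 10:40–11:00.
Grace ∩ Dilnoza: 06:40–09:00, 10:40–10:50.
Windows ≥ 30 min: 06:40–09:00.
Earliest such window starts at 06:40.

06:40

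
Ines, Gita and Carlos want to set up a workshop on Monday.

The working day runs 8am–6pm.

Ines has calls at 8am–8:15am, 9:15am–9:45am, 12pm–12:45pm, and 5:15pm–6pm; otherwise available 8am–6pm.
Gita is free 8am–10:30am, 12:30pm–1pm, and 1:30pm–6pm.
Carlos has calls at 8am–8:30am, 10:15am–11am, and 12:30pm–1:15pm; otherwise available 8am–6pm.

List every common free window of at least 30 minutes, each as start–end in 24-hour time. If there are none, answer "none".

08:30–09:15, 09:45–10:15, 13:30–17:15

Ines free within 08:00–18:00: 08:15–09:15, 09:45–12:00, 12:45–17:15.
Carlos free within 08:00–18:00: 08:30–10:15, 11:00–12:30, 13:15–18:00.
Ines ∩ Gita: 08:15–09:15, 09:45–10:30, 12:45–13:00, 13:30–17:15.
Ines ∩ Gita ∩ Carlos: 08:30–09:15, 09:45–10:15, 13:30–17:15.
Windows ≥ 30 min: 08:30–09:15, 09:45–10:15, 13:30–17:15.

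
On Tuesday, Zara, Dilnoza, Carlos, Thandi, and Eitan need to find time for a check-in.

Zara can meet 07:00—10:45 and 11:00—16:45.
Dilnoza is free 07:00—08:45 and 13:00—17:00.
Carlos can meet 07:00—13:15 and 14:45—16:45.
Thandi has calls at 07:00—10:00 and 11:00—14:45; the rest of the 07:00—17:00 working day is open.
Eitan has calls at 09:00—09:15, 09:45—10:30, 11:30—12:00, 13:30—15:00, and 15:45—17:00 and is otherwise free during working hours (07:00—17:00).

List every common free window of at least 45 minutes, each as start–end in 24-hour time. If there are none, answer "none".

Thandi free within 07:00–17:00: 10:00–11:00, 14:45–17:00.
Eitan free within 07:00–17:00: 07:00–09:00, 09:15–09:45, 10:30–11:30, 12:00–13:30, 15:00–15:45.
Zara ∩ Dilnoza: 07:00–08:45, 13:00–16:45.
Zara ∩ Dilnoza ∩ Carlos: 07:00–08:45, 13:00–13:15, 14:45–16:45.
Zara ∩ Dilnoza ∩ Carlos ∩ Thandi: 14:45–16:45.
Zara ∩ Dilnoza ∩ Carlos ∩ Thandi ∩ Eitan: 15:00–15:45.
Windows ≥ 45 min: 15:00–15:45.

15:00–15:45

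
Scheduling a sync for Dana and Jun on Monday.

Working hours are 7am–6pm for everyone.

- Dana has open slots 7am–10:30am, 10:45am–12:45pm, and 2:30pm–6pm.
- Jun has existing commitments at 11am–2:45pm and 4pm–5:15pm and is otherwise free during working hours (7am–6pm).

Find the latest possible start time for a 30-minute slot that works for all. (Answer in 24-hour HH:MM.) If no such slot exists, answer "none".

17:30

Jun free within 07:00–18:00: 07:00–11:00, 14:45–16:00, 17:15–18:00.
Dana ∩ Jun: 07:00–10:30, 10:45–11:00, 14:45–16:00, 17:15–18:00.
Windows ≥ 30 min: 07:00–10:30, 14:45–16:00, 17:15–18:00.
Latest start in the last window 17:15–18:00 is 18:00 − 30 min = 17:30.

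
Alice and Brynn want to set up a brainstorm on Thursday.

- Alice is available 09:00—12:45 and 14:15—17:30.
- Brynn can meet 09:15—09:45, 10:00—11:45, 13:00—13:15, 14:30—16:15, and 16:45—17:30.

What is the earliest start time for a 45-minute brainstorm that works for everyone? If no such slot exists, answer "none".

Alice ∩ Brynn: 09:15–09:45, 10:00–11:45, 14:30–16:15, 16:45–17:30.
Windows ≥ 45 min: 10:00–11:45, 14:30–16:15, 16:45–17:30.
Earliest such window starts at 10:00.

10:00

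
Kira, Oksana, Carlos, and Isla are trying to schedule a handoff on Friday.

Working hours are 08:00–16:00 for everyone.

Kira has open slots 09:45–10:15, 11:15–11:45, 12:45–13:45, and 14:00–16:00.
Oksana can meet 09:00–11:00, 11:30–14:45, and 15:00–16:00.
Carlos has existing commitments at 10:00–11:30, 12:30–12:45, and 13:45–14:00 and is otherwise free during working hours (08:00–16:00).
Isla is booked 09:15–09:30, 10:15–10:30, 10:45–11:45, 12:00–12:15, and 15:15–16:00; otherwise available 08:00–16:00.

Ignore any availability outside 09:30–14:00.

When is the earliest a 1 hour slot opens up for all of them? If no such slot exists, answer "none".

12:45

Carlos free within 08:00–16:00: 08:00–10:00, 11:30–12:30, 12:45–13:45, 14:00–16:00.
Isla free within 08:00–16:00: 08:00–09:15, 09:30–10:15, 10:30–10:45, 11:45–12:00, 12:15–15:15.
Kira ∩ Oksana: 09:45–10:15, 11:30–11:45, 12:45–13:45, 14:00–14:45, 15:00–16:00.
Kira ∩ Oksana ∩ Carlos: 09:45–10:00, 11:30–11:45, 12:45–13:45, 14:00–14:45, 15:00–16:00.
Kira ∩ Oksana ∩ Carlos ∩ Isla: 09:45–10:00, 12:45–13:45, 14:00–14:45, 15:00–15:15.
Restricted to 09:30–14:00: 09:45–10:00, 12:45–13:45.
Windows ≥ 60 min: 12:45–13:45.
Earliest such window starts at 12:45.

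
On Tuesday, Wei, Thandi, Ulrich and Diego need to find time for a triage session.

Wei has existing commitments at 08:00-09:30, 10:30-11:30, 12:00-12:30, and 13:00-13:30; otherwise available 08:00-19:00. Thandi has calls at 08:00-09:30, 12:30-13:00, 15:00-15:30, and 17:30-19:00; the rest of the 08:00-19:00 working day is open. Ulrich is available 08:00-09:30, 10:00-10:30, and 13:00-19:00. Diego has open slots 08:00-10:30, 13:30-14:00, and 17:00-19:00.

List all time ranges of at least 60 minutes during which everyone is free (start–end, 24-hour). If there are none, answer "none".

none

Wei free within 08:00–19:00: 09:30–10:30, 11:30–12:00, 12:30–13:00, 13:30–19:00.
Thandi free within 08:00–19:00: 09:30–12:30, 13:00–15:00, 15:30–17:30.
Wei ∩ Thandi: 09:30–10:30, 11:30–12:00, 13:30–15:00, 15:30–17:30.
Wei ∩ Thandi ∩ Ulrich: 10:00–10:30, 13:30–15:00, 15:30–17:30.
Wei ∩ Thandi ∩ Ulrich ∩ Diego: 10:00–10:30, 13:30–14:00, 17:00–17:30.
Windows ≥ 60 min: (none).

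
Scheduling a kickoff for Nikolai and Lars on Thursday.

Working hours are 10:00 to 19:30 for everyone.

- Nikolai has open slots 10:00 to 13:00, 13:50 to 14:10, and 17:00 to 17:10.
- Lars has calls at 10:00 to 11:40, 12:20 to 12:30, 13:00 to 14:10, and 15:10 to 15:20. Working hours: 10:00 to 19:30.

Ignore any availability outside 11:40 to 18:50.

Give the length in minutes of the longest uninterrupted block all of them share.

Lars free within 10:00–19:30: 11:40–12:20, 12:30–13:00, 14:10–15:10, 15:20–19:30.
Nikolai ∩ Lars: 11:40–12:20, 12:30–13:00, 17:00–17:10.
Restricted to 11:40–18:50: 11:40–12:20, 12:30–13:00, 17:00–17:10.
Common window lengths: 40, 30, 10 min; longest is 40.

40 minutes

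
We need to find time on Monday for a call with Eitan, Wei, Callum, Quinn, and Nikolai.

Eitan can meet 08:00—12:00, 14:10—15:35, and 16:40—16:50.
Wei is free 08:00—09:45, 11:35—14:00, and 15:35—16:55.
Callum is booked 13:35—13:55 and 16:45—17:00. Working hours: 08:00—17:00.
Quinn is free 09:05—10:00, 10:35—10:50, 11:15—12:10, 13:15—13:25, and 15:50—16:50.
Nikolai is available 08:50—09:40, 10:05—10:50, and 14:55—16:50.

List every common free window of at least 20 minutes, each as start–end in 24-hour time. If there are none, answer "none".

09:05–09:40

Callum free within 08:00–17:00: 08:00–13:35, 13:55–16:45.
Eitan ∩ Wei: 08:00–09:45, 11:35–12:00, 16:40–16:50.
Eitan ∩ Wei ∩ Callum: 08:00–09:45, 11:35–12:00, 16:40–16:45.
Eitan ∩ Wei ∩ Callum ∩ Quinn: 09:05–09:45, 11:35–12:00, 16:40–16:45.
Eitan ∩ Wei ∩ Callum ∩ Quinn ∩ Nikolai: 09:05–09:40, 16:40–16:45.
Windows ≥ 20 min: 09:05–09:40.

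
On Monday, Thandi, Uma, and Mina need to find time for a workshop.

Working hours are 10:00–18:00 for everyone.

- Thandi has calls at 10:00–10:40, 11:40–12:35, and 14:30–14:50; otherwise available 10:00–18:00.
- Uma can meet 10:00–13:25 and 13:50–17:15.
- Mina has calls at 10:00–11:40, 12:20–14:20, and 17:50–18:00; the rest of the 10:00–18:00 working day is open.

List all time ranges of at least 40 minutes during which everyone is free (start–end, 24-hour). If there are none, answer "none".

14:50–17:15

Thandi free within 10:00–18:00: 10:40–11:40, 12:35–14:30, 14:50–18:00.
Mina free within 10:00–18:00: 11:40–12:20, 14:20–17:50.
Thandi ∩ Uma: 10:40–11:40, 12:35–13:25, 13:50–14:30, 14:50–17:15.
Thandi ∩ Uma ∩ Mina: 14:20–14:30, 14:50–17:15.
Windows ≥ 40 min: 14:50–17:15.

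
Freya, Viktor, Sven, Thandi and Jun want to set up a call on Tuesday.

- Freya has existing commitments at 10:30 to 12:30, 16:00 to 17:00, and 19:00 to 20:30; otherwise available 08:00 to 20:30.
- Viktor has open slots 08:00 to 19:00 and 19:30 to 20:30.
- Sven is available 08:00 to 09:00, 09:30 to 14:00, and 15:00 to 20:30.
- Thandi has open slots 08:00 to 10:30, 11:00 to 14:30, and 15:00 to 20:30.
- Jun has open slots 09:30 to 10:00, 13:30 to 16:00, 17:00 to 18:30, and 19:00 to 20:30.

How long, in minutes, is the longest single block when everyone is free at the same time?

Freya free within 08:00–20:30: 08:00–10:30, 12:30–16:00, 17:00–19:00.
Freya ∩ Viktor: 08:00–10:30, 12:30–16:00, 17:00–19:00.
Freya ∩ Viktor ∩ Sven: 08:00–09:00, 09:30–10:30, 12:30–14:00, 15:00–16:00, 17:00–19:00.
Freya ∩ Viktor ∩ Sven ∩ Thandi: 08:00–09:00, 09:30–10:30, 12:30–14:00, 15:00–16:00, 17:00–19:00.
Freya ∩ Viktor ∩ Sven ∩ Thandi ∩ Jun: 09:30–10:00, 13:30–14:00, 15:00–16:00, 17:00–18:30.
Common window lengths: 30, 30, 60, 90 min; longest is 90.

90 minutes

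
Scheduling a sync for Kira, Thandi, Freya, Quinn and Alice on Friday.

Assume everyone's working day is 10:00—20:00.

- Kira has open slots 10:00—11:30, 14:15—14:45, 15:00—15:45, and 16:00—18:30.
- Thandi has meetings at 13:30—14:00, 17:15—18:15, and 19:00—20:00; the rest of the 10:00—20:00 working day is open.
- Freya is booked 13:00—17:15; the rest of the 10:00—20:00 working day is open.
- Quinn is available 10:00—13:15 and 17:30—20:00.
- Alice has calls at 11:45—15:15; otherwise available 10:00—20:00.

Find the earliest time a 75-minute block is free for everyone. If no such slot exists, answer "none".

10:00

Thandi free within 10:00–20:00: 10:00–13:30, 14:00–17:15, 18:15–19:00.
Freya free within 10:00–20:00: 10:00–13:00, 17:15–20:00.
Alice free within 10:00–20:00: 10:00–11:45, 15:15–20:00.
Kira ∩ Thandi: 10:00–11:30, 14:15–14:45, 15:00–15:45, 16:00–17:15, 18:15–18:30.
Kira ∩ Thandi ∩ Freya: 10:00–11:30, 18:15–18:30.
Kira ∩ Thandi ∩ Freya ∩ Quinn: 10:00–11:30, 18:15–18:30.
Kira ∩ Thandi ∩ Freya ∩ Quinn ∩ Alice: 10:00–11:30, 18:15–18:30.
Windows ≥ 75 min: 10:00–11:30.
Earliest such window starts at 10:00.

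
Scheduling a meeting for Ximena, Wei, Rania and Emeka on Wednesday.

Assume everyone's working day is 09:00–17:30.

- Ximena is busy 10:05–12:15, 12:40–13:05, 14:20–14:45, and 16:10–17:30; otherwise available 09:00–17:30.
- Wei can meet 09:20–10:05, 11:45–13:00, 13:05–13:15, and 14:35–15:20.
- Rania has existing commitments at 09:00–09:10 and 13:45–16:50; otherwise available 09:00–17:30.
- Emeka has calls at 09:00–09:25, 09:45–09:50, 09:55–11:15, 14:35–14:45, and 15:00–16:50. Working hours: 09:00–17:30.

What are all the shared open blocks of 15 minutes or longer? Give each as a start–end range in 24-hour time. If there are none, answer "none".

Ximena free within 09:00–17:30: 09:00–10:05, 12:15–12:40, 13:05–14:20, 14:45–16:10.
Rania free within 09:00–17:30: 09:10–13:45, 16:50–17:30.
Emeka free within 09:00–17:30: 09:25–09:45, 09:50–09:55, 11:15–14:35, 14:45–15:00, 16:50–17:30.
Ximena ∩ Wei: 09:20–10:05, 12:15–12:40, 13:05–13:15, 14:45–15:20.
Ximena ∩ Wei ∩ Rania: 09:20–10:05, 12:15–12:40, 13:05–13:15.
Ximena ∩ Wei ∩ Rania ∩ Emeka: 09:25–09:45, 09:50–09:55, 12:15–12:40, 13:05–13:15.
Windows ≥ 15 min: 09:25–09:45, 12:15–12:40.

09:25–09:45, 12:15–12:40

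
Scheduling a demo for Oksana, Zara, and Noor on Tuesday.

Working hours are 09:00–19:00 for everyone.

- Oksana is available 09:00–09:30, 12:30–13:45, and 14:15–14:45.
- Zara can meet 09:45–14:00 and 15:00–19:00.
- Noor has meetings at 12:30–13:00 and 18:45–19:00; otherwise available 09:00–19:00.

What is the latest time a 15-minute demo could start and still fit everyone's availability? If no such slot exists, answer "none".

Noor free within 09:00–19:00: 09:00–12:30, 13:00–18:45.
Oksana ∩ Zara: 12:30–13:45.
Oksana ∩ Zara ∩ Noor: 13:00–13:45.
Windows ≥ 15 min: 13:00–13:45.
Latest start in the last window 13:00–13:45 is 13:45 − 15 min = 13:30.

13:30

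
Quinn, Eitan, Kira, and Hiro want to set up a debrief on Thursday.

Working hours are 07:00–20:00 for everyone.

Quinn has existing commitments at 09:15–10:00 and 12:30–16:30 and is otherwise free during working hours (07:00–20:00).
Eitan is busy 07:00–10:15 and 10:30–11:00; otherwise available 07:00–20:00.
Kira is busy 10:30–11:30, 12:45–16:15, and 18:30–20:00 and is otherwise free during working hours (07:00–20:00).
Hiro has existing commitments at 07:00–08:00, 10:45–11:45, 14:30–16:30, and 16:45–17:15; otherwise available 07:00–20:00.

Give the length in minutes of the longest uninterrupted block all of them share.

75 minutes

Quinn free within 07:00–20:00: 07:00–09:15, 10:00–12:30, 16:30–20:00.
Eitan free within 07:00–20:00: 10:15–10:30, 11:00–20:00.
Kira free within 07:00–20:00: 07:00–10:30, 11:30–12:45, 16:15–18:30.
Hiro free within 07:00–20:00: 08:00–10:45, 11:45–14:30, 16:30–16:45, 17:15–20:00.
Quinn ∩ Eitan: 10:15–10:30, 11:00–12:30, 16:30–20:00.
Quinn ∩ Eitan ∩ Kira: 10:15–10:30, 11:30–12:30, 16:30–18:30.
Quinn ∩ Eitan ∩ Kira ∩ Hiro: 10:15–10:30, 11:45–12:30, 16:30–16:45, 17:15–18:30.
Common window lengths: 15, 45, 15, 75 min; longest is 75.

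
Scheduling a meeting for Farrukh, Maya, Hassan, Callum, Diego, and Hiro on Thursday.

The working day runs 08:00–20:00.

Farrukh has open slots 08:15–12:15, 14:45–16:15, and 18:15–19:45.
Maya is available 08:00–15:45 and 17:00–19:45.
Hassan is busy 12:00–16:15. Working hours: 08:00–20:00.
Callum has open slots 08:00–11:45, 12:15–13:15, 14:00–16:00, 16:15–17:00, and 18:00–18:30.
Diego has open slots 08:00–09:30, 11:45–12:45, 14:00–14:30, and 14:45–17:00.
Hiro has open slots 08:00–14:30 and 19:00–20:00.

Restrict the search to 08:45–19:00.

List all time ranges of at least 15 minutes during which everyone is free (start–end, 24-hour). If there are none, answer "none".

Hassan free within 08:00–20:00: 08:00–12:00, 16:15–20:00.
Farrukh ∩ Maya: 08:15–12:15, 14:45–15:45, 18:15–19:45.
Farrukh ∩ Maya ∩ Hassan: 08:15–12:00, 18:15–19:45.
Farrukh ∩ Maya ∩ Hassan ∩ Callum: 08:15–11:45, 18:15–18:30.
Farrukh ∩ Maya ∩ Hassan ∩ Callum ∩ Diego: 08:15–09:30.
Farrukh ∩ Maya ∩ Hassan ∩ Callum ∩ Diego ∩ Hiro: 08:15–09:30.
Restricted to 08:45–19:00: 08:45–09:30.
Windows ≥ 15 min: 08:45–09:30.

08:45–09:30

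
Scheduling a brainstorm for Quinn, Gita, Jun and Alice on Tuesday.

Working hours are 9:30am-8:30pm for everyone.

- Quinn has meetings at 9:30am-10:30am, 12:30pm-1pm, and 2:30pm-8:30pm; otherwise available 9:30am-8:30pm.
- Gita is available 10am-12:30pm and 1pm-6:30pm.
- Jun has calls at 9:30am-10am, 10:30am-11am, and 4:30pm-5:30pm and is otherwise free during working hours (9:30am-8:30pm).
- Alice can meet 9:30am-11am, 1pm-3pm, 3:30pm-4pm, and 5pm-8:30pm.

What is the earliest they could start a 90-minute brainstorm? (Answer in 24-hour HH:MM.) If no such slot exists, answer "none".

Quinn free within 09:30–20:30: 10:30–12:30, 13:00–14:30.
Jun free within 09:30–20:30: 10:00–10:30, 11:00–16:30, 17:30–20:30.
Quinn ∩ Gita: 10:30–12:30, 13:00–14:30.
Quinn ∩ Gita ∩ Jun: 11:00–12:30, 13:00–14:30.
Quinn ∩ Gita ∩ Jun ∩ Alice: 13:00–14:30.
Windows ≥ 90 min: 13:00–14:30.
Earliest such window starts at 13:00.

13:00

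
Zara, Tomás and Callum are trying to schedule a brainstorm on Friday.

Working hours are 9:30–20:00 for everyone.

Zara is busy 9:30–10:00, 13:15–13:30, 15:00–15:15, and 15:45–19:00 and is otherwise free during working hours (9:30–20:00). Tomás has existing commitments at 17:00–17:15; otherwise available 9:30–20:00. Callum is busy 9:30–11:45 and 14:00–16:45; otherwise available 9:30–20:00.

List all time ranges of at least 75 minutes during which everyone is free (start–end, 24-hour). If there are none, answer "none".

Zara free within 09:30–20:00: 10:00–13:15, 13:30–15:00, 15:15–15:45, 19:00–20:00.
Tomás free within 09:30–20:00: 09:30–17:00, 17:15–20:00.
Callum free within 09:30–20:00: 11:45–14:00, 16:45–20:00.
Zara ∩ Tomás: 10:00–13:15, 13:30–15:00, 15:15–15:45, 19:00–20:00.
Zara ∩ Tomás ∩ Callum: 11:45–13:15, 13:30–14:00, 19:00–20:00.
Windows ≥ 75 min: 11:45–13:15.

11:45–13:15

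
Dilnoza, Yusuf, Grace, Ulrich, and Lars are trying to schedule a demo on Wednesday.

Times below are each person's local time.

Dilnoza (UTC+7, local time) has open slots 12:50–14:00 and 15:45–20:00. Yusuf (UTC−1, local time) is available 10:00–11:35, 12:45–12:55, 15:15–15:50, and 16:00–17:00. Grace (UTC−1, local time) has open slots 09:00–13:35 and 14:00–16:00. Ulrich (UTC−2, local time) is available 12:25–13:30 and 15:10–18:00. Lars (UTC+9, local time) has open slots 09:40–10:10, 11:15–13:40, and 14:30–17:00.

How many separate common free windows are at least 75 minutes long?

Dilnoza → UTC: 05:50–07:00, 08:45–13:00.
Yusuf → UTC: 11:00–12:35, 13:45–13:55, 16:15–16:50, 17:00–18:00.
Grace → UTC: 10:00–14:35, 15:00–17:00.
Ulrich → UTC: 14:25–15:30, 17:10–20:00.
Lars → UTC: 00:40–01:10, 02:15–04:40, 05:30–08:00.
Dilnoza ∩ Yusuf: 11:00–12:35.
Dilnoza ∩ Yusuf ∩ Grace: 11:00–12:35.
Dilnoza ∩ Yusuf ∩ Grace ∩ Ulrich: (none).
Dilnoza ∩ Yusuf ∩ Grace ∩ Ulrich ∩ Lars: (none).
Windows ≥ 75 min: (none).
That's 0 windows.

0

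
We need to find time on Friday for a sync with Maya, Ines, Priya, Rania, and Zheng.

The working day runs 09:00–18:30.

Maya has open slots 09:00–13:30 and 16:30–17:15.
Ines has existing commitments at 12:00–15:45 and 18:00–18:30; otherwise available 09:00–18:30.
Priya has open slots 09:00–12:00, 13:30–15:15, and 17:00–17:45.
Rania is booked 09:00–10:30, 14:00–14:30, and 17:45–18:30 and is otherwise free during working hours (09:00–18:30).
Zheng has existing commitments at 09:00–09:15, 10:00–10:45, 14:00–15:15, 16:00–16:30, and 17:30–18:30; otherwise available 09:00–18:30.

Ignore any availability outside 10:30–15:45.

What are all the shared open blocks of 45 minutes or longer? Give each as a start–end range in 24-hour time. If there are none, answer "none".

10:45–12:00

Ines free within 09:00–18:30: 09:00–12:00, 15:45–18:00.
Rania free within 09:00–18:30: 10:30–14:00, 14:30–17:45.
Zheng free within 09:00–18:30: 09:15–10:00, 10:45–14:00, 15:15–16:00, 16:30–17:30.
Maya ∩ Ines: 09:00–12:00, 16:30–17:15.
Maya ∩ Ines ∩ Priya: 09:00–12:00, 17:00–17:15.
Maya ∩ Ines ∩ Priya ∩ Rania: 10:30–12:00, 17:00–17:15.
Maya ∩ Ines ∩ Priya ∩ Rania ∩ Zheng: 10:45–12:00, 17:00–17:15.
Restricted to 10:30–15:45: 10:45–12:00.
Windows ≥ 45 min: 10:45–12:00.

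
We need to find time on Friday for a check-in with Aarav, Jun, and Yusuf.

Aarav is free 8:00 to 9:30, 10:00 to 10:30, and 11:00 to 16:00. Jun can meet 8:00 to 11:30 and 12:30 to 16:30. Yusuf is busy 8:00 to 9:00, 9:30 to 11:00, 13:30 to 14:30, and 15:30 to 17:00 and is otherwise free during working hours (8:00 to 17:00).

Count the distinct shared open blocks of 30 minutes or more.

4

Yusuf free within 08:00–17:00: 09:00–09:30, 11:00–13:30, 14:30–15:30.
Aarav ∩ Jun: 08:00–09:30, 10:00–10:30, 11:00–11:30, 12:30–16:00.
Aarav ∩ Jun ∩ Yusuf: 09:00–09:30, 11:00–11:30, 12:30–13:30, 14:30–15:30.
Windows ≥ 30 min: 09:00–09:30, 11:00–11:30, 12:30–13:30, 14:30–15:30.
That's 4 windows.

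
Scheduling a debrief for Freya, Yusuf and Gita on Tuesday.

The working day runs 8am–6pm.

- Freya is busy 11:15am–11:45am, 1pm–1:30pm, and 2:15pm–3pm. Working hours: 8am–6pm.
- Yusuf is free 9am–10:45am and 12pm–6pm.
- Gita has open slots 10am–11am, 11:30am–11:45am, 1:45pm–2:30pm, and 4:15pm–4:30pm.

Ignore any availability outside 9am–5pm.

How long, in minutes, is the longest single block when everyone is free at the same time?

45 minutes

Freya free within 08:00–18:00: 08:00–11:15, 11:45–13:00, 13:30–14:15, 15:00–18:00.
Freya ∩ Yusuf: 09:00–10:45, 12:00–13:00, 13:30–14:15, 15:00–18:00.
Freya ∩ Yusuf ∩ Gita: 10:00–10:45, 13:45–14:15, 16:15–16:30.
Restricted to 09:00–17:00: 10:00–10:45, 13:45–14:15, 16:15–16:30.
Common window lengths: 45, 30, 15 min; longest is 45.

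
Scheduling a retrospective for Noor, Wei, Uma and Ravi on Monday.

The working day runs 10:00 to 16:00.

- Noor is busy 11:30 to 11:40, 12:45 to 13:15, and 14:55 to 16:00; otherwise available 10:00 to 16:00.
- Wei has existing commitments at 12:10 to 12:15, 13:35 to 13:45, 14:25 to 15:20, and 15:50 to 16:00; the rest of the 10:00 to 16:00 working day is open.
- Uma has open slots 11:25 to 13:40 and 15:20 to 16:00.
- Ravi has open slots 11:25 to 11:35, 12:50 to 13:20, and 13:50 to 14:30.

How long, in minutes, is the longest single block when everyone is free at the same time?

5 minutes

Noor free within 10:00–16:00: 10:00–11:30, 11:40–12:45, 13:15–14:55.
Wei free within 10:00–16:00: 10:00–12:10, 12:15–13:35, 13:45–14:25, 15:20–15:50.
Noor ∩ Wei: 10:00–11:30, 11:40–12:10, 12:15–12:45, 13:15–13:35, 13:45–14:25.
Noor ∩ Wei ∩ Uma: 11:25–11:30, 11:40–12:10, 12:15–12:45, 13:15–13:35.
Noor ∩ Wei ∩ Uma ∩ Ravi: 11:25–11:30, 13:15–13:20.
Common window lengths: 5, 5 min; longest is 5.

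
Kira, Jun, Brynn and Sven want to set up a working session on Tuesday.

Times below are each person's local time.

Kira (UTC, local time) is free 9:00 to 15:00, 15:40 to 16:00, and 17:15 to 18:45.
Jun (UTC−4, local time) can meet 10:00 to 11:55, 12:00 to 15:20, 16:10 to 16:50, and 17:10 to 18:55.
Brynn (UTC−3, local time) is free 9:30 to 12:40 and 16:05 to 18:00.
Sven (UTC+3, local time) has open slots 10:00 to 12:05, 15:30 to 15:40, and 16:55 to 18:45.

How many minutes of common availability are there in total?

60 minutes

Kira → UTC: 09:00–15:00, 15:40–16:00, 17:15–18:45.
Jun → UTC: 14:00–15:55, 16:00–19:20, 20:10–20:50, 21:10–22:55.
Brynn → UTC: 12:30–15:40, 19:05–21:00.
Sven → UTC: 07:00–09:05, 12:30–12:40, 13:55–15:45.
Kira ∩ Jun: 14:00–15:00, 15:40–15:55, 17:15–18:45.
Kira ∩ Jun ∩ Brynn: 14:00–15:00.
Kira ∩ Jun ∩ Brynn ∩ Sven: 14:00–15:00.
Total common minutes: 60.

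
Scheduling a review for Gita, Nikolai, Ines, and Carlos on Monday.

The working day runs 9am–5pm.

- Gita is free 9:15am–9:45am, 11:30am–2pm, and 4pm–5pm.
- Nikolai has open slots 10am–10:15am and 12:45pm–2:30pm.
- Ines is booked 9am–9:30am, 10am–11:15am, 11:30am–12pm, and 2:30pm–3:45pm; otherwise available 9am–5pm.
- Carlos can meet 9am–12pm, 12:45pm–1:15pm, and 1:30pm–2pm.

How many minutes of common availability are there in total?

Ines free within 09:00–17:00: 09:30–10:00, 11:15–11:30, 12:00–14:30, 15:45–17:00.
Gita ∩ Nikolai: 12:45–14:00.
Gita ∩ Nikolai ∩ Ines: 12:45–14:00.
Gita ∩ Nikolai ∩ Ines ∩ Carlos: 12:45–13:15, 13:30–14:00.
Total common minutes: 30 + 30 = 60.

60 minutes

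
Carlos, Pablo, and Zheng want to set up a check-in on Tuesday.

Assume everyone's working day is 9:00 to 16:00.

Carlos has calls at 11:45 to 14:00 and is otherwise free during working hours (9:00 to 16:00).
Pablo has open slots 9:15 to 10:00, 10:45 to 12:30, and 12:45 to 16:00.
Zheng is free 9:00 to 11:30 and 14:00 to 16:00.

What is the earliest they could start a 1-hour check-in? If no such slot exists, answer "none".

14:00

Carlos free within 09:00–16:00: 09:00–11:45, 14:00–16:00.
Carlos ∩ Pablo: 09:15–10:00, 10:45–11:45, 14:00–16:00.
Carlos ∩ Pablo ∩ Zheng: 09:15–10:00, 10:45–11:30, 14:00–16:00.
Windows ≥ 60 min: 14:00–16:00.
Earliest such window starts at 14:00.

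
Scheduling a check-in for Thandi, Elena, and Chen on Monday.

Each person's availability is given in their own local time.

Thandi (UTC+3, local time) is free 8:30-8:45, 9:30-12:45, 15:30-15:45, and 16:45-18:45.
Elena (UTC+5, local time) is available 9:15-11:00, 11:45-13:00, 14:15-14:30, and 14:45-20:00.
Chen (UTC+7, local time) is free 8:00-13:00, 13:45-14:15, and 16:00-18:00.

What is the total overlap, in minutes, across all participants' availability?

60 minutes

Thandi → UTC: 05:30–05:45, 06:30–09:45, 12:30–12:45, 13:45–15:45.
Elena → UTC: 04:15–06:00, 06:45–08:00, 09:15–09:30, 09:45–15:00.
Chen → UTC: 01:00–06:00, 06:45–07:15, 09:00–11:00.
Thandi ∩ Elena: 05:30–05:45, 06:45–08:00, 09:15–09:30, 12:30–12:45, 13:45–15:00.
Thandi ∩ Elena ∩ Chen: 05:30–05:45, 06:45–07:15, 09:15–09:30.
Total common minutes: 15 + 30 + 15 = 60.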